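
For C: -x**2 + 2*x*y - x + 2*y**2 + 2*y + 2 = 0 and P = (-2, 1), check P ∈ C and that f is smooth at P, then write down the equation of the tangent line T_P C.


Tangent line at P: 5*x + 2*y + 8 = 0.

Step 1: f(-2, 1) = 0, so P lies on C.
Step 2: partial derivatives
  f_x(x, y) = -2*x + 2*y - 1, f_y(x, y) = 2*x + 4*y + 2.
  f_x(P) = 5, f_y(P) = 2 (gradient nonzero, so P is smooth).
Step 3: tangent line at P: 5·(x − -2) + 2·(y − 1) = 0.
Expanding: 5*x + 2*y + 8 = 0.


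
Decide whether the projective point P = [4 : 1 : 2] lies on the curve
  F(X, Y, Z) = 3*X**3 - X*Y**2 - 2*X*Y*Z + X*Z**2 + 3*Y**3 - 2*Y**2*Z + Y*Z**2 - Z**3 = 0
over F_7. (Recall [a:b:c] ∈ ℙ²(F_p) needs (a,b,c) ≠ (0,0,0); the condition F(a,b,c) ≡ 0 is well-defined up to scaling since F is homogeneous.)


F(4,1,2) ≡ 1 (mod 7); P is NOT on the curve.

Evaluate F(4, 1, 2) term-by-term (mod 7).
  3*X**3 ↦ 3·64·1·1 = 192
  -X*Y**2 ↦ -1·4·1·1 = -4
  -2*X*Y*Z ↦ -2·4·1·2 = -16
  X*Z**2 ↦ 1·4·1·4 = 16
  3*Y**3 ↦ 3·1·1·1 = 3
  -2*Y**2*Z ↦ -2·1·1·2 = -4
  Y*Z**2 ↦ 1·1·1·4 = 4
  -Z**3 ↦ -1·1·1·8 = -8
Sum: F(4, 1, 2) = (192) + (-4) + (-16) + (16) + (3) + (-4) + (4) + (-8) = 183.
Reducing mod 7: 183 ≡ 1 (mod 7).
Since F(a, b, c) ≡ 1 ≠ 0 (mod 7), P does NOT lie on the curve.


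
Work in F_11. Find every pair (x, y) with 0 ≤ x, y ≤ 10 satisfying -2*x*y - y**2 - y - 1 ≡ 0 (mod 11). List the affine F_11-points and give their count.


Affine F_11-points: {(1, 2), (1, 6), (3, 7), (3, 8), (4, 1), (6, 10), (7, 3), (7, 4), (9, 5), (9, 9)}; count = 10.

For each of the 121 pairs (x, y) ∈ F_11², evaluate f(x, y) mod 11. Record the zeros.
  x = 0: [0↦10, 1↦8, 2↦4, 3↦9, 4↦1, 5↦2, 6↦1, 7↦9, 8↦4, 9↦8, 10↦10]  zeros at y ∈ ∅
  x = 1: [0↦10, 1↦6, 2↦0, 3↦3, 4↦4, 5↦3, 6↦0, 7↦6, 8↦10, 9↦1, 10↦1]  zeros at y ∈ {2, 6}
  x = 2: [0↦10, 1↦4, 2↦7, 3↦8, 4↦7, 5↦4, 6↦10, 7↦3, 8↦5, 9↦5, 10↦3]  zeros at y ∈ ∅
  x = 3: [0↦10, 1↦2, 2↦3, 3↦2, 4↦10, 5↦5, 6↦9, 7↦0, 8↦0, 9↦9, 10↦5]  zeros at y ∈ {7, 8}
  x = 4: [0↦10, 1↦0, 2↦10, 3↦7, 4↦2, 5↦6, 6↦8, 7↦8, 8↦6, 9↦2, 10↦7]  zeros at y ∈ {1}
  x = 5: [0↦10, 1↦9, 2↦6, 3↦1, 4↦5, 5↦7, 6↦7, 7↦5, 8↦1, 9↦6, 10↦9]  zeros at y ∈ ∅
  x = 6: [0↦10, 1↦7, 2↦2, 3↦6, 4↦8, 5↦8, 6↦6, 7↦2, 8↦7, 9↦10, 10↦0]  zeros at y ∈ {10}
  x = 7: [0↦10, 1↦5, 2↦9, 3↦0, 4↦0, 5↦9, 6↦5, 7↦10, 8↦2, 9↦3, 10↦2]  zeros at y ∈ {3, 4}
  x = 8: [0↦10, 1↦3, 2↦5, 3↦5, 4↦3, 5↦10, 6↦4, 7↦7, 8↦8, 9↦7, 10↦4]  zeros at y ∈ ∅
  x = 9: [0↦10, 1↦1, 2↦1, 3↦10, 4↦6, 5↦0, 6↦3, 7↦4, 8↦3, 9↦0, 10↦6]  zeros at y ∈ {5, 9}
  x = 10: [0↦10, 1↦10, 2↦8, 3↦4, 4↦9, 5↦1, 6↦2, 7↦1, 8↦9, 9↦4, 10↦8]  zeros at y ∈ ∅
Collecting zeros: affine points = {(1, 2), (1, 6), (3, 7), (3, 8), (4, 1), (6, 10), (7, 3), (7, 4), (9, 5), (9, 9)}.
Total count |C(F_11)_aff| = 10.


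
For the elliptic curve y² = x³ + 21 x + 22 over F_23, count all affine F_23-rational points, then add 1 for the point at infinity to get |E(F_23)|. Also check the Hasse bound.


Affine points = {(2, 7), (2, 16), (4, 3), (4, 20), (7, 11), (7, 12), (8, 9), (8, 14), (10, 6), (10, 17), (12, 1), (12, 22), (13, 10), (13, 13), (14, 1), (14, 22), (15, 3), (15, 20), (17, 5), (17, 18), (19, 9), (19, 14), (20, 1), (20, 22), (21, 8), (21, 15), (22, 0)}; affine count = 27; |E(F_23)| = 28.

Discriminant check: Δ ∝ 4a³ + 27b² = 4·21³ + 27·22² = 4·9261 + 27·484 ≡ 18 (mod 23). Nonzero ⇒ E is nonsingular.
For each x ∈ F_23, compute rhs = x³ + 21·x + 22 mod 23, then count y ∈ F_23 with y² ≡ rhs.
  x = 0: rhs = 22, matching y values: none (0 points).
  x = 1: rhs = 21, matching y values: none (0 points).
  x = 2: rhs = 3, matching y values: 7, 16 (2 points).
  x = 3: rhs = 20, matching y values: none (0 points).
  x = 4: rhs = 9, matching y values: 3, 20 (2 points).
  x = 5: rhs = 22, matching y values: none (0 points).
  x = 6: rhs = 19, matching y values: none (0 points).
  x = 7: rhs = 6, matching y values: 11, 12 (2 points).
  x = 8: rhs = 12, matching y values: 9, 14 (2 points).
  x = 9: rhs = 20, matching y values: none (0 points).
  x = 10: rhs = 13, matching y values: 6, 17 (2 points).
  x = 11: rhs = 20, matching y values: none (0 points).
  x = 12: rhs = 1, matching y values: 1, 22 (2 points).
  x = 13: rhs = 8, matching y values: 10, 13 (2 points).
  x = 14: rhs = 1, matching y values: 1, 22 (2 points).
  x = 15: rhs = 9, matching y values: 3, 20 (2 points).
  x = 16: rhs = 15, matching y values: none (0 points).
  x = 17: rhs = 2, matching y values: 5, 18 (2 points).
  x = 18: rhs = 22, matching y values: none (0 points).
  x = 19: rhs = 12, matching y values: 9, 14 (2 points).
  x = 20: rhs = 1, matching y values: 1, 22 (2 points).
  x = 21: rhs = 18, matching y values: 8, 15 (2 points).
  x = 22: rhs = 0, matching y values: 0 (1 points).
Total affine count: 27.
Full point count |E(F_23)| = 27 + 1 = 28.
Hasse bound: |28 − (23+1)| = |4| = 4 ≤ 2√23 ≈ 9.5917 ✓.


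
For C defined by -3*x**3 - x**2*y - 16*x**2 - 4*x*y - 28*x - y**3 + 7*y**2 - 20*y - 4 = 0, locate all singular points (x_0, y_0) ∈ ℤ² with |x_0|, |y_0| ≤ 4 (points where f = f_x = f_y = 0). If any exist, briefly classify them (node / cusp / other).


Singular points: {(-2, 2)}; classification: cusp.

Compute partial derivatives:
  f_x = -9*x**2 - 2*x*y - 32*x - 4*y - 28.
  f_y = -x**2 - 4*x - 3*y**2 + 14*y - 20.
Scan x_0 ∈ {−4, ..., 4}. For each x_0, f_y(x_0, y) is a polynomial in y; find its integer roots y ∈ {−4, ..., 4}, then test f_x and f at those candidates.
  x = -4: f_y(-4, y) = -3*y**2 + 14*y - 20; no integer root y with |y| ≤ 4.
  x = -3: f_y(-3, y) = -3*y**2 + 14*y - 17; no integer root y with |y| ≤ 4.
  x = -2: f_y(-2, y) = -3*y**2 + 14*y - 16; vanishes at y ∈ {2}. (-2, 2): f_x = 0, f = 0 — SINGULAR.
  x = -1: f_y(-1, y) = -3*y**2 + 14*y - 17; no integer root y with |y| ≤ 4.
  x = 0: f_y(0, y) = -3*y**2 + 14*y - 20; no integer root y with |y| ≤ 4.
  x = 1: f_y(1, y) = -3*y**2 + 14*y - 25; no integer root y with |y| ≤ 4.
  x = 2: f_y(2, y) = -3*y**2 + 14*y - 32; no integer root y with |y| ≤ 4.
  x = 3: f_y(3, y) = -3*y**2 + 14*y - 41; no integer root y with |y| ≤ 4.
  x = 4: f_y(4, y) = -3*y**2 + 14*y - 52; no integer root y with |y| ≤ 4.
Only singular point on the grid: (-2, 2).
Classify: substitute x = -2 + u, y = 2 + v and expand: f = -3*u**3 - u**2*v - v**3 + v**2.
No constant or linear terms (consistent with a singular point). Quadratic part: v**2. Cubic part: -3*u**3 - u**2*v - v**3.
The quadratic part v**2 is a perfect square, so there is a single (double) tangent line v = 0, i.e. y = 2. Restricting the cubic part to that line (v = 0) leaves -3*u**3 ≠ 0, so f is not divisible by v and the branch is v² ≈ 3*u**3 to lowest order — this is a cusp.
Classification: cusp.


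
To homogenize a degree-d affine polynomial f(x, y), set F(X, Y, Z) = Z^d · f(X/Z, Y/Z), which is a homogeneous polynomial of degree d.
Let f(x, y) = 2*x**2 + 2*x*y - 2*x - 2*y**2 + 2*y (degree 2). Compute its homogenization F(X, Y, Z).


F(X, Y, Z) = 2*X**2 + 2*X*Y - 2*X*Z - 2*Y**2 + 2*Y*Z

deg(f) = 2.
Substitute x = X/Z, y = Y/Z into f, then multiply by Z^2.
  monomial 2·x^2·y^0 ↦ 2·X^2·Y^0·Z^0.
  monomial 2·x^1·y^1 ↦ 2·X^1·Y^1·Z^0.
  monomial -2·x^1·y^0 ↦ -2·X^1·Y^0·Z^1.
  monomial -2·x^0·y^2 ↦ -2·X^0·Y^2·Z^0.
  monomial 2·x^0·y^1 ↦ 2·X^0·Y^1·Z^1.
Collecting: F(X, Y, Z) = 2*X**2 + 2*X*Y - 2*X*Z - 2*Y**2 + 2*Y*Z.


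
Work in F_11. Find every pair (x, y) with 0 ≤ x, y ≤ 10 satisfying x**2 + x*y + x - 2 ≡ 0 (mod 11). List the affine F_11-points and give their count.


Affine F_11-points: {(1, 0), (2, 9), (3, 4), (4, 1), (5, 1), (6, 8), (7, 8), (8, 5), (9, 0), (10, 9)}; count = 10.

For each of the 121 pairs (x, y) ∈ F_11², evaluate f(x, y) mod 11. Record the zeros.
  x = 0: [0↦9, 1↦9, 2↦9, 3↦9, 4↦9, 5↦9, 6↦9, 7↦9, 8↦9, 9↦9, 10↦9]  zeros at y ∈ ∅
  x = 1: [0↦0, 1↦1, 2↦2, 3↦3, 4↦4, 5↦5, 6↦6, 7↦7, 8↦8, 9↦9, 10↦10]  zeros at y ∈ {0}
  x = 2: [0↦4, 1↦6, 2↦8, 3↦10, 4↦1, 5↦3, 6↦5, 7↦7, 8↦9, 9↦0, 10↦2]  zeros at y ∈ {9}
  x = 3: [0↦10, 1↦2, 2↦5, 3↦8, 4↦0, 5↦3, 6↦6, 7↦9, 8↦1, 9↦4, 10↦7]  zeros at y ∈ {4}
  x = 4: [0↦7, 1↦0, 2↦4, 3↦8, 4↦1, 5↦5, 6↦9, 7↦2, 8↦6, 9↦10, 10↦3]  zeros at y ∈ {1}
  x = 5: [0↦6, 1↦0, 2↦5, 3↦10, 4↦4, 5↦9, 6↦3, 7↦8, 8↦2, 9↦7, 10↦1]  zeros at y ∈ {1}
  x = 6: [0↦7, 1↦2, 2↦8, 3↦3, 4↦9, 5↦4, 6↦10, 7↦5, 8↦0, 9↦6, 10↦1]  zeros at y ∈ {8}
  x = 7: [0↦10, 1↦6, 2↦2, 3↦9, 4↦5, 5↦1, 6↦8, 7↦4, 8↦0, 9↦7, 10↦3]  zeros at y ∈ {8}
  x = 8: [0↦4, 1↦1, 2↦9, 3↦6, 4↦3, 5↦0, 6↦8, 7↦5, 8↦2, 9↦10, 10↦7]  zeros at y ∈ {5}
  x = 9: [0↦0, 1↦9, 2↦7, 3↦5, 4↦3, 5↦1, 6↦10, 7↦8, 8↦6, 9↦4, 10↦2]  zeros at y ∈ {0}
  x = 10: [0↦9, 1↦8, 2↦7, 3↦6, 4↦5, 5↦4, 6↦3, 7↦2, 8↦1, 9↦0, 10↦10]  zeros at y ∈ {9}
Collecting zeros: affine points = {(1, 0), (2, 9), (3, 4), (4, 1), (5, 1), (6, 8), (7, 8), (8, 5), (9, 0), (10, 9)}.
Total count |C(F_11)_aff| = 10.


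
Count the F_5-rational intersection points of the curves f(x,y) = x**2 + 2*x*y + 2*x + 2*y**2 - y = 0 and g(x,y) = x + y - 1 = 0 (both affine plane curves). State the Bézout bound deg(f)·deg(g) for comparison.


Common zeros: ∅; count = 0; Bézout bound = 2.

deg(f) = 2, deg(g) = 1, so Bézout bound = 2.
Scan x ∈ F_5. For each x, list the y ∈ F_5 with f(x, y) ≡ 0 and those with g(x, y) ≡ 0 (mod 5); the common zeros in that column are the intersection.
  x = 0: f ≡ 0 at y ∈ {0, 3}; g ≡ 0 at y ∈ {1}; common: ∅.
  x = 1: f ≡ 0 at y ∈ ∅; g ≡ 0 at y ∈ {0}; common: ∅.
  x = 2: f ≡ 0 at y ∈ {3}; g ≡ 0 at y ∈ {4}; common: ∅.
  x = 3: f ≡ 0 at y ∈ {0}; g ≡ 0 at y ∈ {3}; common: ∅.
  x = 4: f ≡ 0 at y ∈ ∅; g ≡ 0 at y ∈ {2}; common: ∅.
Collecting: common zeros = ∅, so the count is 0.
Comparison with the Bézout bound: 0 ≤ 2 = deg(f)·deg(g), as expected for curves with no common component (the affine F_5-count falls short of the bound because intersections may lie at infinity, over extension fields, or carry multiplicity).


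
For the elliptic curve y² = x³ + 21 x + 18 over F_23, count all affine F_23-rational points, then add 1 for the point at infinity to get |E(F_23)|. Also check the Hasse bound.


Affine points = {(0, 8), (0, 15), (3, 4), (3, 19), (5, 8), (5, 15), (7, 5), (7, 18), (8, 10), (8, 13), (9, 4), (9, 19), (10, 3), (10, 20), (11, 4), (11, 19), (13, 2), (13, 21), (18, 8), (18, 15), (19, 10), (19, 13)}; affine count = 22; |E(F_23)| = 23.

Discriminant check: Δ ∝ 4a³ + 27b² = 4·21³ + 27·18² = 4·9261 + 27·324 ≡ 22 (mod 23). Nonzero ⇒ E is nonsingular.
For each x ∈ F_23, compute rhs = x³ + 21·x + 18 mod 23, then count y ∈ F_23 with y² ≡ rhs.
  x = 0: rhs = 18, matching y values: 8, 15 (2 points).
  x = 1: rhs = 17, matching y values: none (0 points).
  x = 2: rhs = 22, matching y values: none (0 points).
  x = 3: rhs = 16, matching y values: 4, 19 (2 points).
  x = 4: rhs = 5, matching y values: none (0 points).
  x = 5: rhs = 18, matching y values: 8, 15 (2 points).
  x = 6: rhs = 15, matching y values: none (0 points).
  x = 7: rhs = 2, matching y values: 5, 18 (2 points).
  x = 8: rhs = 8, matching y values: 10, 13 (2 points).
  x = 9: rhs = 16, matching y values: 4, 19 (2 points).
  x = 10: rhs = 9, matching y values: 3, 20 (2 points).
  x = 11: rhs = 16, matching y values: 4, 19 (2 points).
  x = 12: rhs = 20, matching y values: none (0 points).
  x = 13: rhs = 4, matching y values: 2, 21 (2 points).
  x = 14: rhs = 20, matching y values: none (0 points).
  x = 15: rhs = 5, matching y values: none (0 points).
  x = 16: rhs = 11, matching y values: none (0 points).
  x = 17: rhs = 21, matching y values: none (0 points).
  x = 18: rhs = 18, matching y values: 8, 15 (2 points).
  x = 19: rhs = 8, matching y values: 10, 13 (2 points).
  x = 20: rhs = 20, matching y values: none (0 points).
  x = 21: rhs = 14, matching y values: none (0 points).
  x = 22: rhs = 19, matching y values: none (0 points).
Total affine count: 22.
Full point count |E(F_23)| = 22 + 1 = 23.
Hasse bound: |23 − (23+1)| = |-1| = 1 ≤ 2√23 ≈ 9.5917 ✓.


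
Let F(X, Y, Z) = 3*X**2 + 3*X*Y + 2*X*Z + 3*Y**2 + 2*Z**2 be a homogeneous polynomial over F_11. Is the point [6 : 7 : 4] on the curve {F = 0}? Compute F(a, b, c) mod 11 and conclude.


F(6,7,4) ≡ 10 (mod 11); P is NOT on the curve.

Evaluate F(6, 7, 4) term-by-term (mod 11).
  3*X**2 ↦ 3·36·1·1 = 108
  3*X*Y ↦ 3·6·7·1 = 126
  2*X*Z ↦ 2·6·1·4 = 48
  3*Y**2 ↦ 3·1·49·1 = 147
  2*Z**2 ↦ 2·1·1·16 = 32
Sum: F(6, 7, 4) = (108) + (126) + (48) + (147) + (32) = 461.
Reducing mod 11: 461 ≡ 10 (mod 11).
Since F(a, b, c) ≡ 10 ≠ 0 (mod 11), P does NOT lie on the curve.


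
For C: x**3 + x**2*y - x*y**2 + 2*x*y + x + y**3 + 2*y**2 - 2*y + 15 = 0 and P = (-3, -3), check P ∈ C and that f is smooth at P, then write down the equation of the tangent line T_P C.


Tangent line at P: 31*x - 2*y + 87 = 0.

Step 1: f(-3, -3) = 0, so P lies on C.
Step 2: partial derivatives
  f_x(x, y) = 3*x**2 + 2*x*y - y**2 + 2*y + 1, f_y(x, y) = x**2 - 2*x*y + 2*x + 3*y**2 + 4*y - 2.
  f_x(P) = 31, f_y(P) = -2 (gradient nonzero, so P is smooth).
Step 3: tangent line at P: 31·(x − -3) + -2·(y − -3) = 0.
Expanding: 31*x - 2*y + 87 = 0.


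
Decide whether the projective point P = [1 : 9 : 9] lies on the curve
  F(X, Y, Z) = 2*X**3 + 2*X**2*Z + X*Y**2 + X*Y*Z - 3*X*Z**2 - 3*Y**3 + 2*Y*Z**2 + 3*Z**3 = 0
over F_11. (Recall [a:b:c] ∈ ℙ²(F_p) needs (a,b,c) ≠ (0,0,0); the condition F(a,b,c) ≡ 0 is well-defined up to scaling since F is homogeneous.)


F(1,9,9) ≡ 0 (mod 11); P is on the curve.

Evaluate F(1, 9, 9) term-by-term (mod 11).
  2*X**3 ↦ 2·1·1·1 = 2
  2*X**2*Z ↦ 2·1·1·9 = 18
  X*Y**2 ↦ 1·1·81·1 = 81
  X*Y*Z ↦ 1·1·9·9 = 81
  -3*X*Z**2 ↦ -3·1·1·81 = -243
  -3*Y**3 ↦ -3·1·729·1 = -2187
  2*Y*Z**2 ↦ 2·1·9·81 = 1458
  3*Z**3 ↦ 3·1·1·729 = 2187
Sum: F(1, 9, 9) = (2) + (18) + (81) + (81) + (-243) + (-2187) + (1458) + (2187) = 1397.
Reducing mod 11: 1397 ≡ 0 (mod 11).
Since F(a, b, c) ≡ 0 (mod 11), P lies on the curve.


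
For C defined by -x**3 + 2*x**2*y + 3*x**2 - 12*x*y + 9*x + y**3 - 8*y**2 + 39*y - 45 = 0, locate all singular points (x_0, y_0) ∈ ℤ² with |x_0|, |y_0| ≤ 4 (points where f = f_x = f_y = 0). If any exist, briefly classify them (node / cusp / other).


Singular points: {(3, 3)}; classification: cusp.

Compute partial derivatives:
  f_x = -3*x**2 + 4*x*y + 6*x - 12*y + 9.
  f_y = 2*x**2 - 12*x + 3*y**2 - 16*y + 39.
Scan x_0 ∈ {−4, ..., 4}. For each x_0, f_y(x_0, y) is a polynomial in y; find its integer roots y ∈ {−4, ..., 4}, then test f_x and f at those candidates.
  x = -4: f_y(-4, y) = 3*y**2 - 16*y + 119; no integer root y with |y| ≤ 4.
  x = -3: f_y(-3, y) = 3*y**2 - 16*y + 93; no integer root y with |y| ≤ 4.
  x = -2: f_y(-2, y) = 3*y**2 - 16*y + 71; no integer root y with |y| ≤ 4.
  x = -1: f_y(-1, y) = 3*y**2 - 16*y + 53; no integer root y with |y| ≤ 4.
  x = 0: f_y(0, y) = 3*y**2 - 16*y + 39; no integer root y with |y| ≤ 4.
  x = 1: f_y(1, y) = 3*y**2 - 16*y + 29; no integer root y with |y| ≤ 4.
  x = 2: f_y(2, y) = 3*y**2 - 16*y + 23; no integer root y with |y| ≤ 4.
  x = 3: f_y(3, y) = 3*y**2 - 16*y + 21; vanishes at y ∈ {3}. (3, 3): f_x = 0, f = 0 — SINGULAR.
  x = 4: f_y(4, y) = 3*y**2 - 16*y + 23; no integer root y with |y| ≤ 4.
Only singular point on the grid: (3, 3).
Classify: substitute x = 3 + u, y = 3 + v and expand: f = -u**3 + 2*u**2*v + v**3 + v**2.
No constant or linear terms (consistent with a singular point). Quadratic part: v**2. Cubic part: -u**3 + 2*u**2*v + v**3.
The quadratic part v**2 is a perfect square, so there is a single (double) tangent line v = 0, i.e. y = 3. Restricting the cubic part to that line (v = 0) leaves -u**3 ≠ 0, so f is not divisible by v and the branch is v² ≈ u**3 to lowest order — this is a cusp.
Classification: cusp.


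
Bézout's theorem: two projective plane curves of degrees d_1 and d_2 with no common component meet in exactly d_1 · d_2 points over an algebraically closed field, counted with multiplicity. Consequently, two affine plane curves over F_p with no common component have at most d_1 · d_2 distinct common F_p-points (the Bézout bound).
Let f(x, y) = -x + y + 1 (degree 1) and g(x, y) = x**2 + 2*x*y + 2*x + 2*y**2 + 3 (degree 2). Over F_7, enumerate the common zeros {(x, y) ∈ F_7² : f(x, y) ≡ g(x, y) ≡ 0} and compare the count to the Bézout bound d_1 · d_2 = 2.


Common zeros: {(6, 5)}; count = 1; Bézout bound = 2.

deg(f) = 1, deg(g) = 2, so Bézout bound = 2.
Scan x ∈ F_7. For each x, list the y ∈ F_7 with f(x, y) ≡ 0 and those with g(x, y) ≡ 0 (mod 7); the common zeros in that column are the intersection.
  x = 0: f ≡ 0 at y ∈ {6}; g ≡ 0 at y ∈ {3, 4}; common: ∅.
  x = 1: f ≡ 0 at y ∈ {0}; g ≡ 0 at y ∈ ∅; common: ∅.
  x = 2: f ≡ 0 at y ∈ {1}; g ≡ 0 at y ∈ ∅; common: ∅.
  x = 3: f ≡ 0 at y ∈ {2}; g ≡ 0 at y ∈ {5, 6}; common: ∅.
  x = 4: f ≡ 0 at y ∈ {3}; g ≡ 0 at y ∈ {4, 6}; common: ∅.
  x = 5: f ≡ 0 at y ∈ {4}; g ≡ 0 at y ∈ ∅; common: ∅.
  x = 6: f ≡ 0 at y ∈ {5}; g ≡ 0 at y ∈ {3, 5}; common: {5}.
Collecting: common zeros = {(6, 5)}, so the count is 1.
Comparison with the Bézout bound: 1 ≤ 2 = deg(f)·deg(g), as expected for curves with no common component (the affine F_7-count falls short of the bound because intersections may lie at infinity, over extension fields, or carry multiplicity).


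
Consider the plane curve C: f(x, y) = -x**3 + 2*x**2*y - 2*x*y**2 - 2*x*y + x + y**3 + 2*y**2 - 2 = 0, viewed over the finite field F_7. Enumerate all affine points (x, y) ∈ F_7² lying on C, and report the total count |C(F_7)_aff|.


Affine F_7-points: {(0, 2), (2, 2), (6, 1)}; count = 3.

For each of the 49 pairs (x, y) ∈ F_7², evaluate f(x, y) mod 7. Record the zeros.
  x = 0: [0↦5, 1↦1, 2↦0, 3↦1, 4↦3, 5↦5, 6↦6]  zeros at y ∈ {2}
  x = 1: [0↦5, 1↦6, 2↦6, 3↦4, 4↦6, 5↦4, 6↦4]  zeros at y ∈ ∅
  x = 2: [0↦6, 1↦2, 2↦0, 3↦6, 4↦5, 5↦3, 6↦6]  zeros at y ∈ {2}
  x = 3: [0↦2, 1↦4, 2↦4, 3↦1, 4↦1, 5↦3, 6↦6]  zeros at y ∈ ∅
  x = 4: [0↦1, 1↦6, 2↦5, 3↦4, 4↦2, 5↦5, 6↦5]  zeros at y ∈ ∅
  x = 5: [0↦4, 1↦2, 2↦4, 3↦2, 4↦2, 5↦3, 6↦4]  zeros at y ∈ ∅
  x = 6: [0↦5, 1↦0, 2↦2, 3↦3, 4↦2, 5↦5, 6↦4]  zeros at y ∈ {1}
Collecting zeros: affine points = {(0, 2), (2, 2), (6, 1)}.
Total count |C(F_7)_aff| = 3.


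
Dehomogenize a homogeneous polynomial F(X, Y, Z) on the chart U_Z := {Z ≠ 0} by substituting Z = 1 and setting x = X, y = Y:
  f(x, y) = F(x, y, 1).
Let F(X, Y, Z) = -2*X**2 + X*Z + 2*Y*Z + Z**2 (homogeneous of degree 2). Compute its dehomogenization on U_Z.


f(x, y) = -2*x**2 + x + 2*y + 1

On U_Z we set Z = 1. Each monomial c·X^i·Y^j·Z^k in F becomes c·x^i·y^j·1^k = c·x^i·y^j.
Substituting Z = 1: F(X, Y, 1) = -2*x**2 + x + 2*y + 1.
Note: deg(f) ≤ deg(F) = 2; strict inequality happens when F is divisible by Z (lost terms).


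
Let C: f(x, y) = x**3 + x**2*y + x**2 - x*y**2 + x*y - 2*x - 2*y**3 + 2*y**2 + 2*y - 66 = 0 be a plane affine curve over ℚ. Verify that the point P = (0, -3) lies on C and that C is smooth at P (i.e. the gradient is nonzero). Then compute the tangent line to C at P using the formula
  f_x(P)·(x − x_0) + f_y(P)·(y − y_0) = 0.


Tangent line at P: -14*x - 64*y - 192 = 0.

Step 1: f(0, -3) = 0, so P lies on C.
Step 2: partial derivatives
  f_x(x, y) = 3*x**2 + 2*x*y + 2*x - y**2 + y - 2, f_y(x, y) = x**2 - 2*x*y + x - 6*y**2 + 4*y + 2.
  f_x(P) = -14, f_y(P) = -64 (gradient nonzero, so P is smooth).
Step 3: tangent line at P: -14·(x − 0) + -64·(y − -3) = 0.
Expanding: -14*x - 64*y - 192 = 0.


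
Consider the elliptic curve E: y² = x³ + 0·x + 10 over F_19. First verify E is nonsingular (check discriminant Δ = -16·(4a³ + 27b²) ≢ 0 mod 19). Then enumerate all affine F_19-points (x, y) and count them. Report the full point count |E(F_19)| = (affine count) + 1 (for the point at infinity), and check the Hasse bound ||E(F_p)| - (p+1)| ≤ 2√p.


Affine points = {(1, 7), (1, 12), (4, 6), (4, 13), (6, 6), (6, 13), (7, 7), (7, 12), (8, 3), (8, 16), (9, 6), (9, 13), (11, 7), (11, 12), (12, 3), (12, 16), (18, 3), (18, 16)}; affine count = 18; |E(F_19)| = 19.

Discriminant check: Δ ∝ 4a³ + 27b² = 4·0³ + 27·10² = 4·0 + 27·100 ≡ 2 (mod 19). Nonzero ⇒ E is nonsingular.
For each x ∈ F_19, compute rhs = x³ + 0·x + 10 mod 19, then count y ∈ F_19 with y² ≡ rhs.
  x = 0: rhs = 10, matching y values: none (0 points).
  x = 1: rhs = 11, matching y values: 7, 12 (2 points).
  x = 2: rhs = 18, matching y values: none (0 points).
  x = 3: rhs = 18, matching y values: none (0 points).
  x = 4: rhs = 17, matching y values: 6, 13 (2 points).
  x = 5: rhs = 2, matching y values: none (0 points).
  x = 6: rhs = 17, matching y values: 6, 13 (2 points).
  x = 7: rhs = 11, matching y values: 7, 12 (2 points).
  x = 8: rhs = 9, matching y values: 3, 16 (2 points).
  x = 9: rhs = 17, matching y values: 6, 13 (2 points).
  x = 10: rhs = 3, matching y values: none (0 points).
  x = 11: rhs = 11, matching y values: 7, 12 (2 points).
  x = 12: rhs = 9, matching y values: 3, 16 (2 points).
  x = 13: rhs = 3, matching y values: none (0 points).
  x = 14: rhs = 18, matching y values: none (0 points).
  x = 15: rhs = 3, matching y values: none (0 points).
  x = 16: rhs = 2, matching y values: none (0 points).
  x = 17: rhs = 2, matching y values: none (0 points).
  x = 18: rhs = 9, matching y values: 3, 16 (2 points).
Total affine count: 18.
Full point count |E(F_19)| = 18 + 1 = 19.
Hasse bound: |19 − (19+1)| = |-1| = 1 ≤ 2√19 ≈ 8.7178 ✓.


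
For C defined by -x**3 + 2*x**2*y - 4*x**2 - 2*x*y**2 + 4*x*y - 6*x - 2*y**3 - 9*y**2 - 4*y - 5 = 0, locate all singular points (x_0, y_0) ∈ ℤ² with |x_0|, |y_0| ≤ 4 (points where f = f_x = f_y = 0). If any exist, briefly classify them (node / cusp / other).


Singular points: {(-2, -1)}; classification: cusp.

Compute partial derivatives:
  f_x = -3*x**2 + 4*x*y - 8*x - 2*y**2 + 4*y - 6.
  f_y = 2*x**2 - 4*x*y + 4*x - 6*y**2 - 18*y - 4.
Scan x_0 ∈ {−4, ..., 4}. For each x_0, f_y(x_0, y) is a polynomial in y; find its integer roots y ∈ {−4, ..., 4}, then test f_x and f at those candidates.
  x = -4: f_y(-4, y) = -6*y**2 - 2*y + 12; no integer root y with |y| ≤ 4.
  x = -3: f_y(-3, y) = -6*y**2 - 6*y + 2; no integer root y with |y| ≤ 4.
  x = -2: f_y(-2, y) = -6*y**2 - 10*y - 4; vanishes at y ∈ {-1}. (-2, -1): f_x = 0, f = 0 — SINGULAR.
  x = -1: f_y(-1, y) = -6*y**2 - 14*y - 6; no integer root y with |y| ≤ 4.
  x = 0: f_y(0, y) = -6*y**2 - 18*y - 4; no integer root y with |y| ≤ 4.
  x = 1: f_y(1, y) = -6*y**2 - 22*y + 2; no integer root y with |y| ≤ 4.
  x = 2: f_y(2, y) = -6*y**2 - 26*y + 12; no integer root y with |y| ≤ 4.
  x = 3: f_y(3, y) = -6*y**2 - 30*y + 26; no integer root y with |y| ≤ 4.
  x = 4: f_y(4, y) = -6*y**2 - 34*y + 44; no integer root y with |y| ≤ 4.
Only singular point on the grid: (-2, -1).
Classify: substitute x = -2 + u, y = -1 + v and expand: f = -u**3 + 2*u**2*v - 2*u*v**2 - 2*v**3 + v**2.
No constant or linear terms (consistent with a singular point). Quadratic part: v**2. Cubic part: -u**3 + 2*u**2*v - 2*u*v**2 - 2*v**3.
The quadratic part v**2 is a perfect square, so there is a single (double) tangent line v = 0, i.e. y = -1. Restricting the cubic part to that line (v = 0) leaves -u**3 ≠ 0, so f is not divisible by v and the branch is v² ≈ u**3 to lowest order — this is a cusp.
Classification: cusp.


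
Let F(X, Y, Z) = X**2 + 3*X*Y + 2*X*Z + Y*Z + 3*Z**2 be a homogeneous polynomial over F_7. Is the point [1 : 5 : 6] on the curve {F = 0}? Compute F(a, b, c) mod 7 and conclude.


F(1,5,6) ≡ 5 (mod 7); P is NOT on the curve.

Evaluate F(1, 5, 6) term-by-term (mod 7).
  X**2 ↦ 1·1·1·1 = 1
  3*X*Y ↦ 3·1·5·1 = 15
  2*X*Z ↦ 2·1·1·6 = 12
  Y*Z ↦ 1·1·5·6 = 30
  3*Z**2 ↦ 3·1·1·36 = 108
Sum: F(1, 5, 6) = (1) + (15) + (12) + (30) + (108) = 166.
Reducing mod 7: 166 ≡ 5 (mod 7).
Since F(a, b, c) ≡ 5 ≠ 0 (mod 7), P does NOT lie on the curve.


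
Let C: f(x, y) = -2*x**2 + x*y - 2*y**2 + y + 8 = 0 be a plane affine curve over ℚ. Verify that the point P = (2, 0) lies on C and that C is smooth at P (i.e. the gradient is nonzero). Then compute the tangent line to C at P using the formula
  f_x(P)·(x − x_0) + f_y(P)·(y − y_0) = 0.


Tangent line at P: -8*x + 3*y + 16 = 0.

Step 1: f(2, 0) = 0, so P lies on C.
Step 2: partial derivatives
  f_x(x, y) = -4*x + y, f_y(x, y) = x - 4*y + 1.
  f_x(P) = -8, f_y(P) = 3 (gradient nonzero, so P is smooth).
Step 3: tangent line at P: -8·(x − 2) + 3·(y − 0) = 0.
Expanding: -8*x + 3*y + 16 = 0.


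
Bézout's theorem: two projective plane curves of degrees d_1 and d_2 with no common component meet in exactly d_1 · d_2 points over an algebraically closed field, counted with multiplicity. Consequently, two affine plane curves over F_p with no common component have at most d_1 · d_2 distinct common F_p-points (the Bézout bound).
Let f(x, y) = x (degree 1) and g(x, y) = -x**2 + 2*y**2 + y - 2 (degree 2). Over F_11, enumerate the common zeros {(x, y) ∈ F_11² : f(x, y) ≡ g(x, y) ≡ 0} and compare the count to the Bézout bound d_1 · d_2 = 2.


Common zeros: ∅; count = 0; Bézout bound = 2.

deg(f) = 1, deg(g) = 2, so Bézout bound = 2.
Scan x ∈ F_11. For each x, list the y ∈ F_11 with f(x, y) ≡ 0 and those with g(x, y) ≡ 0 (mod 11); the common zeros in that column are the intersection.
  x = 0: f ≡ 0 at y ∈ {0, 1, 2, 3, 4, 5, 6, 7, 8, 9, 10}; g ≡ 0 at y ∈ ∅; common: ∅.
  x = 1: f ≡ 0 at y ∈ ∅; g ≡ 0 at y ∈ {1, 4}; common: ∅.
  x = 2: f ≡ 0 at y ∈ ∅; g ≡ 0 at y ∈ {7, 9}; common: ∅.
  x = 3: f ≡ 0 at y ∈ ∅; g ≡ 0 at y ∈ {0, 5}; common: ∅.
  x = 4: f ≡ 0 at y ∈ ∅; g ≡ 0 at y ∈ ∅; common: ∅.
  x = 5: f ≡ 0 at y ∈ ∅; g ≡ 0 at y ∈ ∅; common: ∅.
  x = 6: f ≡ 0 at y ∈ ∅; g ≡ 0 at y ∈ ∅; common: ∅.
  x = 7: f ≡ 0 at y ∈ ∅; g ≡ 0 at y ∈ ∅; common: ∅.
  x = 8: f ≡ 0 at y ∈ ∅; g ≡ 0 at y ∈ {0, 5}; common: ∅.
  x = 9: f ≡ 0 at y ∈ ∅; g ≡ 0 at y ∈ {7, 9}; common: ∅.
  x = 10: f ≡ 0 at y ∈ ∅; g ≡ 0 at y ∈ {1, 4}; common: ∅.
Collecting: common zeros = ∅, so the count is 0.
Comparison with the Bézout bound: 0 ≤ 2 = deg(f)·deg(g), as expected for curves with no common component (the affine F_11-count falls short of the bound because intersections may lie at infinity, over extension fields, or carry multiplicity).


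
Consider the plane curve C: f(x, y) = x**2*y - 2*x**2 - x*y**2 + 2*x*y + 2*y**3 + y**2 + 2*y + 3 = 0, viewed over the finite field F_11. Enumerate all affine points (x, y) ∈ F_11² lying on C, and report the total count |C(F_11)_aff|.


Affine F_11-points: {(0, 10), (2, 6), (4, 6), (5, 4), (6, 1), (7, 5), (8, 7), (9, 5), (10, 4), (10, 7), (10, 10)}; count = 11.

For each of the 121 pairs (x, y) ∈ F_11², evaluate f(x, y) mod 11. Record the zeros.
  x = 0: [0↦3, 1↦8, 2↦5, 3↦6, 4↦1, 5↦2, 6↦10, 7↦4, 8↦7, 9↦9, 10↦0]  zeros at y ∈ {10}
  x = 1: [0↦1, 1↦8, 2↦5, 3↦4, 4↦6, 5↦1, 6↦1, 7↦7, 8↦9, 9↦8, 10↦5]  zeros at y ∈ ∅
  x = 2: [0↦6, 1↦6, 2↦5, 3↦4, 4↦4, 5↦6, 6↦0, 7↦9, 8↦1, 9↦10, 10↦4]  zeros at y ∈ {6}
  x = 3: [0↦7, 1↦2, 2↦5, 3↦6, 4↦6, 5↦6, 6↦7, 7↦10, 8↦5, 9↦4, 10↦8]  zeros at y ∈ ∅
  x = 4: [0↦4, 1↦7, 2↦5, 3↦10, 4↦1, 5↦1, 6↦0, 7↦10, 8↦10, 9↦1, 10↦6]  zeros at y ∈ {6}
  x = 5: [0↦8, 1↦10, 2↦5, 3↦5, 4↦0, 5↦2, 6↦1, 7↦9, 8↦5, 9↦1, 10↦9]  zeros at y ∈ {4}
  x = 6: [0↦8, 1↦0, 2↦5, 3↦2, 4↦3, 5↦9, 6↦10, 7↦7, 8↦1, 9↦4, 10↦6]  zeros at y ∈ {1}
  x = 7: [0↦4, 1↦10, 2↦5, 3↦1, 4↦10, 5↦0, 6↦5, 7↦4, 8↦9, 9↦10, 10↦8]  zeros at y ∈ {5}
  x = 8: [0↦7, 1↦7, 2↦5, 3↦2, 4↦10, 5↦8, 6↦8, 7↦0, 8↦7, 9↦8, 10↦4]  zeros at y ∈ {7}
  x = 9: [0↦6, 1↦2, 2↦5, 3↦5, 4↦3, 5↦0, 6↦8, 7↦6, 8↦6, 9↦9, 10↦5]  zeros at y ∈ {5}
  x = 10: [0↦1, 1↦6, 2↦5, 3↦10, 4↦0, 5↦9, 6↦5, 7↦0, 8↦6, 9↦2, 10↦0]  zeros at y ∈ {4, 7, 10}
Collecting zeros: affine points = {(0, 10), (2, 6), (4, 6), (5, 4), (6, 1), (7, 5), (8, 7), (9, 5), (10, 4), (10, 7), (10, 10)}.
Total count |C(F_11)_aff| = 11.


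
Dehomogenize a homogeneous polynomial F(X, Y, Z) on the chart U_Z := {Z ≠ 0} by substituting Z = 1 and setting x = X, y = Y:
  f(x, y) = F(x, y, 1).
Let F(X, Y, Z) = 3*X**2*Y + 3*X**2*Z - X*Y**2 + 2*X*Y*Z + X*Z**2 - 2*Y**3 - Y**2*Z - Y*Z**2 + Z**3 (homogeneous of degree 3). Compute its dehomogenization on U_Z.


f(x, y) = 3*x**2*y + 3*x**2 - x*y**2 + 2*x*y + x - 2*y**3 - y**2 - y + 1

On U_Z we set Z = 1. Each monomial c·X^i·Y^j·Z^k in F becomes c·x^i·y^j·1^k = c·x^i·y^j.
Substituting Z = 1: F(X, Y, 1) = 3*x**2*y + 3*x**2 - x*y**2 + 2*x*y + x - 2*y**3 - y**2 - y + 1.
Note: deg(f) ≤ deg(F) = 3; strict inequality happens when F is divisible by Z (lost terms).


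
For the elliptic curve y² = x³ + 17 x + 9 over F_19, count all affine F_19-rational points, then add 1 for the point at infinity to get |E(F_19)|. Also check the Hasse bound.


Affine points = {(0, 3), (0, 16), (3, 7), (3, 12), (6, 2), (6, 17), (8, 7), (8, 12), (9, 6), (9, 13), (10, 1), (10, 18), (11, 8), (11, 11), (16, 8), (16, 11), (17, 9), (17, 10)}; affine count = 18; |E(F_19)| = 19.

Discriminant check: Δ ∝ 4a³ + 27b² = 4·17³ + 27·9² = 4·4913 + 27·81 ≡ 8 (mod 19). Nonzero ⇒ E is nonsingular.
For each x ∈ F_19, compute rhs = x³ + 17·x + 9 mod 19, then count y ∈ F_19 with y² ≡ rhs.
  x = 0: rhs = 9, matching y values: 3, 16 (2 points).
  x = 1: rhs = 8, matching y values: none (0 points).
  x = 2: rhs = 13, matching y values: none (0 points).
  x = 3: rhs = 11, matching y values: 7, 12 (2 points).
  x = 4: rhs = 8, matching y values: none (0 points).
  x = 5: rhs = 10, matching y values: none (0 points).
  x = 6: rhs = 4, matching y values: 2, 17 (2 points).
  x = 7: rhs = 15, matching y values: none (0 points).
  x = 8: rhs = 11, matching y values: 7, 12 (2 points).
  x = 9: rhs = 17, matching y values: 6, 13 (2 points).
  x = 10: rhs = 1, matching y values: 1, 18 (2 points).
  x = 11: rhs = 7, matching y values: 8, 11 (2 points).
  x = 12: rhs = 3, matching y values: none (0 points).
  x = 13: rhs = 14, matching y values: none (0 points).
  x = 14: rhs = 8, matching y values: none (0 points).
  x = 15: rhs = 10, matching y values: none (0 points).
  x = 16: rhs = 7, matching y values: 8, 11 (2 points).
  x = 17: rhs = 5, matching y values: 9, 10 (2 points).
  x = 18: rhs = 10, matching y values: none (0 points).
Total affine count: 18.
Full point count |E(F_19)| = 18 + 1 = 19.
Hasse bound: |19 − (19+1)| = |-1| = 1 ≤ 2√19 ≈ 8.7178 ✓.


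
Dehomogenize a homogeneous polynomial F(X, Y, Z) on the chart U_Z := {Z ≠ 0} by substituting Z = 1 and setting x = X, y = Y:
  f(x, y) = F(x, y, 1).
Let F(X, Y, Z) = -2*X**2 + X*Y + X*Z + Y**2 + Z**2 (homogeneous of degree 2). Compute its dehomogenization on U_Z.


f(x, y) = -2*x**2 + x*y + x + y**2 + 1

On U_Z we set Z = 1. Each monomial c·X^i·Y^j·Z^k in F becomes c·x^i·y^j·1^k = c·x^i·y^j.
Substituting Z = 1: F(X, Y, 1) = -2*x**2 + x*y + x + y**2 + 1.
Note: deg(f) ≤ deg(F) = 2; strict inequality happens when F is divisible by Z (lost terms).


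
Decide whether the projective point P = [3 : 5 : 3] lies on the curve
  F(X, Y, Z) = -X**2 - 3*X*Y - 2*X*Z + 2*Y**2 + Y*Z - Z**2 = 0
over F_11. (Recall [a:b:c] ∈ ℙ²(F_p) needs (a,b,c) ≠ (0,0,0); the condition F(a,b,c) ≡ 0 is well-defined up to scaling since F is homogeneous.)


F(3,5,3) ≡ 6 (mod 11); P is NOT on the curve.

Evaluate F(3, 5, 3) term-by-term (mod 11).
  -X**2 ↦ -1·9·1·1 = -9
  -3*X*Y ↦ -3·3·5·1 = -45
  -2*X*Z ↦ -2·3·1·3 = -18
  2*Y**2 ↦ 2·1·25·1 = 50
  Y*Z ↦ 1·1·5·3 = 15
  -Z**2 ↦ -1·1·1·9 = -9
Sum: F(3, 5, 3) = (-9) + (-45) + (-18) + (50) + (15) + (-9) = -16.
Reducing mod 11: -16 ≡ 6 (mod 11).
Since F(a, b, c) ≡ 6 ≠ 0 (mod 11), P does NOT lie on the curve.


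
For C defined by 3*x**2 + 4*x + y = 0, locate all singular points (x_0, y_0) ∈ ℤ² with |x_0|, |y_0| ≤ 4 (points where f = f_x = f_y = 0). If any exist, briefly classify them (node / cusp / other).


No singular points in the scanned grid; C is smooth there.

Compute partial derivatives:
  f_x = 6*x + 4.
  f_y = 1.
f_y = 1 is a nonzero constant, so f_y never vanishes: no point (x, y) can satisfy f = f_x = f_y = 0. In particular no (x, y) ∈ {−4, ..., 4}² is singular; the curve is smooth.


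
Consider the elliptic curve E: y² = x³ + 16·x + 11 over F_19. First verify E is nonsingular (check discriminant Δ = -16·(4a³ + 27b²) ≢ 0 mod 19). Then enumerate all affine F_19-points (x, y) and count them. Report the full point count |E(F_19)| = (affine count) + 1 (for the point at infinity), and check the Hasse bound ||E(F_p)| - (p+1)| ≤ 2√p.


Affine points = {(0, 7), (0, 12), (1, 3), (1, 16), (4, 5), (4, 14), (5, 8), (5, 11), (6, 0), (8, 9), (8, 10), (11, 6), (11, 13), (15, 4), (15, 15), (17, 3), (17, 16)}; affine count = 17; |E(F_19)| = 18.

Discriminant check: Δ ∝ 4a³ + 27b² = 4·16³ + 27·11² = 4·4096 + 27·121 ≡ 5 (mod 19). Nonzero ⇒ E is nonsingular.
For each x ∈ F_19, compute rhs = x³ + 16·x + 11 mod 19, then count y ∈ F_19 with y² ≡ rhs.
  x = 0: rhs = 11, matching y values: 7, 12 (2 points).
  x = 1: rhs = 9, matching y values: 3, 16 (2 points).
  x = 2: rhs = 13, matching y values: none (0 points).
  x = 3: rhs = 10, matching y values: none (0 points).
  x = 4: rhs = 6, matching y values: 5, 14 (2 points).
  x = 5: rhs = 7, matching y values: 8, 11 (2 points).
  x = 6: rhs = 0, matching y values: 0 (1 points).
  x = 7: rhs = 10, matching y values: none (0 points).
  x = 8: rhs = 5, matching y values: 9, 10 (2 points).
  x = 9: rhs = 10, matching y values: none (0 points).
  x = 10: rhs = 12, matching y values: none (0 points).
  x = 11: rhs = 17, matching y values: 6, 13 (2 points).
  x = 12: rhs = 12, matching y values: none (0 points).
  x = 13: rhs = 3, matching y values: none (0 points).
  x = 14: rhs = 15, matching y values: none (0 points).
  x = 15: rhs = 16, matching y values: 4, 15 (2 points).
  x = 16: rhs = 12, matching y values: none (0 points).
  x = 17: rhs = 9, matching y values: 3, 16 (2 points).
  x = 18: rhs = 13, matching y values: none (0 points).
Total affine count: 17.
Full point count |E(F_19)| = 17 + 1 = 18.
Hasse bound: |18 − (19+1)| = |-2| = 2 ≤ 2√19 ≈ 8.7178 ✓.


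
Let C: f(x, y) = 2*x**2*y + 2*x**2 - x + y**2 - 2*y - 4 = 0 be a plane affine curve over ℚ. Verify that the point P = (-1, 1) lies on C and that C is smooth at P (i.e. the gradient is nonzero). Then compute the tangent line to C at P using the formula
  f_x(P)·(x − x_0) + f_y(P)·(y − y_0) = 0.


Tangent line at P: -9*x + 2*y - 11 = 0.

Step 1: f(-1, 1) = 0, so P lies on C.
Step 2: partial derivatives
  f_x(x, y) = 4*x*y + 4*x - 1, f_y(x, y) = 2*x**2 + 2*y - 2.
  f_x(P) = -9, f_y(P) = 2 (gradient nonzero, so P is smooth).
Step 3: tangent line at P: -9·(x − -1) + 2·(y − 1) = 0.
Expanding: -9*x + 2*y - 11 = 0.


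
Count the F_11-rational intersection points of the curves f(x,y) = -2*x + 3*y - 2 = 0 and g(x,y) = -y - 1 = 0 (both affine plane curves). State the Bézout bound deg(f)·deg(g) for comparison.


Common zeros: {(3, 10)}; count = 1; Bézout bound = 1.

deg(f) = 1, deg(g) = 1, so Bézout bound = 1.
Scan x ∈ F_11. For each x, list the y ∈ F_11 with f(x, y) ≡ 0 and those with g(x, y) ≡ 0 (mod 11); the common zeros in that column are the intersection.
  x = 0: f ≡ 0 at y ∈ {8}; g ≡ 0 at y ∈ {10}; common: ∅.
  x = 1: f ≡ 0 at y ∈ {5}; g ≡ 0 at y ∈ {10}; common: ∅.
  x = 2: f ≡ 0 at y ∈ {2}; g ≡ 0 at y ∈ {10}; common: ∅.
  x = 3: f ≡ 0 at y ∈ {10}; g ≡ 0 at y ∈ {10}; common: {10}.
  x = 4: f ≡ 0 at y ∈ {7}; g ≡ 0 at y ∈ {10}; common: ∅.
  x = 5: f ≡ 0 at y ∈ {4}; g ≡ 0 at y ∈ {10}; common: ∅.
  x = 6: f ≡ 0 at y ∈ {1}; g ≡ 0 at y ∈ {10}; common: ∅.
  x = 7: f ≡ 0 at y ∈ {9}; g ≡ 0 at y ∈ {10}; common: ∅.
  x = 8: f ≡ 0 at y ∈ {6}; g ≡ 0 at y ∈ {10}; common: ∅.
  x = 9: f ≡ 0 at y ∈ {3}; g ≡ 0 at y ∈ {10}; common: ∅.
  x = 10: f ≡ 0 at y ∈ {0}; g ≡ 0 at y ∈ {10}; common: ∅.
Collecting: common zeros = {(3, 10)}, so the count is 1.
Comparison with the Bézout bound: 1 ≤ 1 = deg(f)·deg(g), as expected for curves with no common component (the bound is attained).


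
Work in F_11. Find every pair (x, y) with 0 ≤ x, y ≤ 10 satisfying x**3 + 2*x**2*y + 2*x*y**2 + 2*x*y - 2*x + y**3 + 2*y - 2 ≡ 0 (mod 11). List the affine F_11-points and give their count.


Affine F_11-points: {(2, 5), (8, 2), (8, 5), (8, 10), (10, 1)}; count = 5.

For each of the 121 pairs (x, y) ∈ F_11², evaluate f(x, y) mod 11. Record the zeros.
  x = 0: [0↦9, 1↦1, 2↦10, 3↦9, 4↦4, 5↦1, 6↦6, 7↦3, 8↦9, 9↦8, 10↦6]  zeros at y ∈ ∅
  x = 1: [0↦8, 1↦6, 2↦3, 3↦5, 4↦7, 5↦4, 6↦2, 7↦7, 8↦3, 9↦7, 10↦3]  zeros at y ∈ ∅
  x = 2: [0↦2, 1↦10, 2↦10, 3↦8, 4↦10, 5↦0, 6↦6, 7↦1, 8↦2, 9↦4, 10↦2]  zeros at y ∈ {5}
  x = 3: [0↦8, 1↦8, 2↦4, 3↦2, 4↦8, 5↦6, 6↦2, 7↦2, 8↦1, 9↦5, 10↦9]  zeros at y ∈ ∅
  x = 4: [0↦10, 1↦6, 2↦2, 3↦4, 4↦7, 5↦6, 6↦7, 7↦5, 8↦6, 9↦5, 10↦8]  zeros at y ∈ ∅
  x = 5: [0↦3, 1↦10, 2↦10, 3↦9, 4↦2, 5↦6, 6↦5, 7↦5, 8↦1, 9↦10, 10↦5]  zeros at y ∈ ∅
  x = 6: [0↦4, 1↦4, 2↦1, 3↦1, 4↦10, 5↦1, 6↦2, 7↦8, 8↦3, 9↦4, 10↦6]  zeros at y ∈ ∅
  x = 7: [0↦8, 1↦5, 2↦3, 3↦8, 4↦4, 5↦8, 6↦4, 7↦9, 8↦7, 9↦4, 10↦6]  zeros at y ∈ ∅
  x = 8: [0↦10, 1↦8, 2↦0, 3↦3, 4↦1, 5↦0, 6↦6, 7↦3, 8↦8, 9↦5, 10↦0]  zeros at y ∈ {2, 5, 10}
  x = 9: [0↦5, 1↦8, 2↦9, 3↦3, 4↦7, 5↦5, 6↦3, 7↦7, 8↦1, 9↦2, 10↦5]  zeros at y ∈ ∅
  x = 10: [0↦10, 1↦0, 2↦3, 3↦3, 4↦6, 5↦7, 6↦1, 7↦5, 8↦3, 9↦1, 10↦5]  zeros at y ∈ {1}
Collecting zeros: affine points = {(2, 5), (8, 2), (8, 5), (8, 10), (10, 1)}.
Total count |C(F_11)_aff| = 5.


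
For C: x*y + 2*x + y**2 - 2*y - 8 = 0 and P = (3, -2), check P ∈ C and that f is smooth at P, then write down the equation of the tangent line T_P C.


Tangent line at P: -3*y - 6 = 0.

Step 1: f(3, -2) = 0, so P lies on C.
Step 2: partial derivatives
  f_x(x, y) = y + 2, f_y(x, y) = x + 2*y - 2.
  f_x(P) = 0, f_y(P) = -3 (gradient nonzero, so P is smooth).
Step 3: tangent line at P: 0·(x − 3) + -3·(y − -2) = 0.
Expanding: -3*y - 6 = 0.


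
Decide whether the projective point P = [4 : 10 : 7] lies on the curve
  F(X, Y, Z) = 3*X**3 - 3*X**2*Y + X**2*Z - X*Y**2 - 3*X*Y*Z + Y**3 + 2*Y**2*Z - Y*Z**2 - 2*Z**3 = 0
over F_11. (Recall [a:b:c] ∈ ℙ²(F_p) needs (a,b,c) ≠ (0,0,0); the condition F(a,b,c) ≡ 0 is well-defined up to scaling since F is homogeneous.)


F(4,10,7) ≡ 6 (mod 11); P is NOT on the curve.

Evaluate F(4, 10, 7) term-by-term (mod 11).
  3*X**3 ↦ 3·64·1·1 = 192
  -3*X**2*Y ↦ -3·16·10·1 = -480
  X**2*Z ↦ 1·16·1·7 = 112
  -X*Y**2 ↦ -1·4·100·1 = -400
  -3*X*Y*Z ↦ -3·4·10·7 = -840
  Y**3 ↦ 1·1·1000·1 = 1000
  2*Y**2*Z ↦ 2·1·100·7 = 1400
  -Y*Z**2 ↦ -1·1·10·49 = -490
  -2*Z**3 ↦ -2·1·1·343 = -686
Sum: F(4, 10, 7) = (192) + (-480) + (112) + (-400) + (-840) + (1000) + (1400) + (-490) + (-686) = -192.
Reducing mod 11: -192 ≡ 6 (mod 11).
Since F(a, b, c) ≡ 6 ≠ 0 (mod 11), P does NOT lie on the curve.
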